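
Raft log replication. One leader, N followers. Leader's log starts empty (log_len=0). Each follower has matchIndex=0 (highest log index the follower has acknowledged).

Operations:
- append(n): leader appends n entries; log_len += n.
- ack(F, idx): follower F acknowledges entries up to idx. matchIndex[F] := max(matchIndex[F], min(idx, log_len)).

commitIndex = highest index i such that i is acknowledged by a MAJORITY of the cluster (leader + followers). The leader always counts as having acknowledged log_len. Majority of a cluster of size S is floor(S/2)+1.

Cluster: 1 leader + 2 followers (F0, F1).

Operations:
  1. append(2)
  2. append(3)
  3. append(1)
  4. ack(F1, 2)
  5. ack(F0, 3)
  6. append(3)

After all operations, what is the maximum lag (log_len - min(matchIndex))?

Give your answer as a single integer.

Op 1: append 2 -> log_len=2
Op 2: append 3 -> log_len=5
Op 3: append 1 -> log_len=6
Op 4: F1 acks idx 2 -> match: F0=0 F1=2; commitIndex=2
Op 5: F0 acks idx 3 -> match: F0=3 F1=2; commitIndex=3
Op 6: append 3 -> log_len=9

Answer: 7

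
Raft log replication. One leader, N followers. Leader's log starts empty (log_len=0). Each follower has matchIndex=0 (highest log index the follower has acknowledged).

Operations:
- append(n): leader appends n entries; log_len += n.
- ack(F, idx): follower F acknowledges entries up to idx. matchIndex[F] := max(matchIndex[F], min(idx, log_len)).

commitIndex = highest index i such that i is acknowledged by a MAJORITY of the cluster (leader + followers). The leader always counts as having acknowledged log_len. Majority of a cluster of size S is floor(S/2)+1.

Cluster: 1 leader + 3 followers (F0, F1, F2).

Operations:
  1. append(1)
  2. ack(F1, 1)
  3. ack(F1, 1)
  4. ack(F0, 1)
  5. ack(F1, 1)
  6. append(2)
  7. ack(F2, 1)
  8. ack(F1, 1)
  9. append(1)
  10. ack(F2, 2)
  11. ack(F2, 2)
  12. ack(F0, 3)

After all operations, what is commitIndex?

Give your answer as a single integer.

Answer: 2

Derivation:
Op 1: append 1 -> log_len=1
Op 2: F1 acks idx 1 -> match: F0=0 F1=1 F2=0; commitIndex=0
Op 3: F1 acks idx 1 -> match: F0=0 F1=1 F2=0; commitIndex=0
Op 4: F0 acks idx 1 -> match: F0=1 F1=1 F2=0; commitIndex=1
Op 5: F1 acks idx 1 -> match: F0=1 F1=1 F2=0; commitIndex=1
Op 6: append 2 -> log_len=3
Op 7: F2 acks idx 1 -> match: F0=1 F1=1 F2=1; commitIndex=1
Op 8: F1 acks idx 1 -> match: F0=1 F1=1 F2=1; commitIndex=1
Op 9: append 1 -> log_len=4
Op 10: F2 acks idx 2 -> match: F0=1 F1=1 F2=2; commitIndex=1
Op 11: F2 acks idx 2 -> match: F0=1 F1=1 F2=2; commitIndex=1
Op 12: F0 acks idx 3 -> match: F0=3 F1=1 F2=2; commitIndex=2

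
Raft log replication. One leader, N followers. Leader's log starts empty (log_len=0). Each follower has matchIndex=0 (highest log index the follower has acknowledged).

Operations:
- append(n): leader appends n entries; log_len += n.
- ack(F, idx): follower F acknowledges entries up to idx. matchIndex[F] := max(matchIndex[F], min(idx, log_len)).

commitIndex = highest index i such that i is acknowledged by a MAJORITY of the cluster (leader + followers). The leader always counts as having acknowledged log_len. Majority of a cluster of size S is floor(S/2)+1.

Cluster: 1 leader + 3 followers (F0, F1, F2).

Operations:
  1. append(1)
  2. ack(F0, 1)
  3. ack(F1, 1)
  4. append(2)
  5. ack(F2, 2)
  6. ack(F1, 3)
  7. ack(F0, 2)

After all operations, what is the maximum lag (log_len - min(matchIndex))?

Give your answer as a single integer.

Answer: 1

Derivation:
Op 1: append 1 -> log_len=1
Op 2: F0 acks idx 1 -> match: F0=1 F1=0 F2=0; commitIndex=0
Op 3: F1 acks idx 1 -> match: F0=1 F1=1 F2=0; commitIndex=1
Op 4: append 2 -> log_len=3
Op 5: F2 acks idx 2 -> match: F0=1 F1=1 F2=2; commitIndex=1
Op 6: F1 acks idx 3 -> match: F0=1 F1=3 F2=2; commitIndex=2
Op 7: F0 acks idx 2 -> match: F0=2 F1=3 F2=2; commitIndex=2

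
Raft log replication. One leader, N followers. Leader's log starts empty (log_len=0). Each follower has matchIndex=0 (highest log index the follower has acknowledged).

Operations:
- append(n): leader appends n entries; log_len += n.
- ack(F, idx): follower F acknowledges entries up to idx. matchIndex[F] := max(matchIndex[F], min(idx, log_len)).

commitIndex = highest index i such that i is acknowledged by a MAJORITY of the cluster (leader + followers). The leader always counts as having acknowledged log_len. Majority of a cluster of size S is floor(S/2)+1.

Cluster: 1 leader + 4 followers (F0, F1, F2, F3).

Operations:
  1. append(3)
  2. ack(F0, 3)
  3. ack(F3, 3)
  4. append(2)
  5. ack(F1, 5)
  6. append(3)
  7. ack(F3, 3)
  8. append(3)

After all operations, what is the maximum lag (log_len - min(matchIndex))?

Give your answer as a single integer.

Answer: 11

Derivation:
Op 1: append 3 -> log_len=3
Op 2: F0 acks idx 3 -> match: F0=3 F1=0 F2=0 F3=0; commitIndex=0
Op 3: F3 acks idx 3 -> match: F0=3 F1=0 F2=0 F3=3; commitIndex=3
Op 4: append 2 -> log_len=5
Op 5: F1 acks idx 5 -> match: F0=3 F1=5 F2=0 F3=3; commitIndex=3
Op 6: append 3 -> log_len=8
Op 7: F3 acks idx 3 -> match: F0=3 F1=5 F2=0 F3=3; commitIndex=3
Op 8: append 3 -> log_len=11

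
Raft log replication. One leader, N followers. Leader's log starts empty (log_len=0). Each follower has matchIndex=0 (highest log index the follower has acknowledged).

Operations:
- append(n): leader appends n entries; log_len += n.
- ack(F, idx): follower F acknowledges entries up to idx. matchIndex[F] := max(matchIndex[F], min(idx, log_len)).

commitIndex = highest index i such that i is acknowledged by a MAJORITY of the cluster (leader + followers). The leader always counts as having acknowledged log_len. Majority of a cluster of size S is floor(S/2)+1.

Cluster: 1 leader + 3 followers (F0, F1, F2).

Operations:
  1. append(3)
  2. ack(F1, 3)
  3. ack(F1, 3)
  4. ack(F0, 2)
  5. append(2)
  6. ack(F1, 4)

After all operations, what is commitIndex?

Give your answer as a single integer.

Op 1: append 3 -> log_len=3
Op 2: F1 acks idx 3 -> match: F0=0 F1=3 F2=0; commitIndex=0
Op 3: F1 acks idx 3 -> match: F0=0 F1=3 F2=0; commitIndex=0
Op 4: F0 acks idx 2 -> match: F0=2 F1=3 F2=0; commitIndex=2
Op 5: append 2 -> log_len=5
Op 6: F1 acks idx 4 -> match: F0=2 F1=4 F2=0; commitIndex=2

Answer: 2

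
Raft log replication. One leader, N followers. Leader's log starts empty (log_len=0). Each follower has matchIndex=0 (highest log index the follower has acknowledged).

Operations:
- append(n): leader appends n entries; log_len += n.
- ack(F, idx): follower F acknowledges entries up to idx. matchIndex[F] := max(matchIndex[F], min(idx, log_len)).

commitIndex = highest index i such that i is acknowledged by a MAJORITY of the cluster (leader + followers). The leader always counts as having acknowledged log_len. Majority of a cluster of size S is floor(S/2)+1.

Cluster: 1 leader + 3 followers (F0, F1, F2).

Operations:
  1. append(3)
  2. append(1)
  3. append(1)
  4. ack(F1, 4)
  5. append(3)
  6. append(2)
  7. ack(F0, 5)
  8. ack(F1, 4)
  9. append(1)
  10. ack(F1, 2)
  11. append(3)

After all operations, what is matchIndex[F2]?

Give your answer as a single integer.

Answer: 0

Derivation:
Op 1: append 3 -> log_len=3
Op 2: append 1 -> log_len=4
Op 3: append 1 -> log_len=5
Op 4: F1 acks idx 4 -> match: F0=0 F1=4 F2=0; commitIndex=0
Op 5: append 3 -> log_len=8
Op 6: append 2 -> log_len=10
Op 7: F0 acks idx 5 -> match: F0=5 F1=4 F2=0; commitIndex=4
Op 8: F1 acks idx 4 -> match: F0=5 F1=4 F2=0; commitIndex=4
Op 9: append 1 -> log_len=11
Op 10: F1 acks idx 2 -> match: F0=5 F1=4 F2=0; commitIndex=4
Op 11: append 3 -> log_len=14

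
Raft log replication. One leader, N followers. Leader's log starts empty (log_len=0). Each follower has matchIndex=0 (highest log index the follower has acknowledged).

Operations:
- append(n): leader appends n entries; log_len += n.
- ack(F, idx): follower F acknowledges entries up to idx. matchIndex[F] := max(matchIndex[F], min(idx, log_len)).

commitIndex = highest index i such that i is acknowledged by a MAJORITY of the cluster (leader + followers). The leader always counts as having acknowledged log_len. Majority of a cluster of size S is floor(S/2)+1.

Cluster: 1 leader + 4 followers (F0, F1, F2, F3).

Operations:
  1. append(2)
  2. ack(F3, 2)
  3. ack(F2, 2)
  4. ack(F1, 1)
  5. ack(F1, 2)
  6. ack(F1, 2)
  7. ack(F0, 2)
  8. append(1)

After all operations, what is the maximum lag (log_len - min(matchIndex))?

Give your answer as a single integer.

Op 1: append 2 -> log_len=2
Op 2: F3 acks idx 2 -> match: F0=0 F1=0 F2=0 F3=2; commitIndex=0
Op 3: F2 acks idx 2 -> match: F0=0 F1=0 F2=2 F3=2; commitIndex=2
Op 4: F1 acks idx 1 -> match: F0=0 F1=1 F2=2 F3=2; commitIndex=2
Op 5: F1 acks idx 2 -> match: F0=0 F1=2 F2=2 F3=2; commitIndex=2
Op 6: F1 acks idx 2 -> match: F0=0 F1=2 F2=2 F3=2; commitIndex=2
Op 7: F0 acks idx 2 -> match: F0=2 F1=2 F2=2 F3=2; commitIndex=2
Op 8: append 1 -> log_len=3

Answer: 1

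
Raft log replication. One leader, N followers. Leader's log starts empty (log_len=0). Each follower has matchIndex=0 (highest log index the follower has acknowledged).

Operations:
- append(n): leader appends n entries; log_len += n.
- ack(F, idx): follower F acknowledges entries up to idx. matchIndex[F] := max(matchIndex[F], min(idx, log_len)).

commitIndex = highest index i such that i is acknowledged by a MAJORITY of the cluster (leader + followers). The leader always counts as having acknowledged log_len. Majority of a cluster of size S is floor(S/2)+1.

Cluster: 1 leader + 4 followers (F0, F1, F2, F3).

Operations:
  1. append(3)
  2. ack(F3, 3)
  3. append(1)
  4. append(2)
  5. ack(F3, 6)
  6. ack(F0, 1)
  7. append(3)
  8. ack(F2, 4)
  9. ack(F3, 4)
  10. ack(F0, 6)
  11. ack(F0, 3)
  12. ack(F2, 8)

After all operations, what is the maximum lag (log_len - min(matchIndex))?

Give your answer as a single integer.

Op 1: append 3 -> log_len=3
Op 2: F3 acks idx 3 -> match: F0=0 F1=0 F2=0 F3=3; commitIndex=0
Op 3: append 1 -> log_len=4
Op 4: append 2 -> log_len=6
Op 5: F3 acks idx 6 -> match: F0=0 F1=0 F2=0 F3=6; commitIndex=0
Op 6: F0 acks idx 1 -> match: F0=1 F1=0 F2=0 F3=6; commitIndex=1
Op 7: append 3 -> log_len=9
Op 8: F2 acks idx 4 -> match: F0=1 F1=0 F2=4 F3=6; commitIndex=4
Op 9: F3 acks idx 4 -> match: F0=1 F1=0 F2=4 F3=6; commitIndex=4
Op 10: F0 acks idx 6 -> match: F0=6 F1=0 F2=4 F3=6; commitIndex=6
Op 11: F0 acks idx 3 -> match: F0=6 F1=0 F2=4 F3=6; commitIndex=6
Op 12: F2 acks idx 8 -> match: F0=6 F1=0 F2=8 F3=6; commitIndex=6

Answer: 9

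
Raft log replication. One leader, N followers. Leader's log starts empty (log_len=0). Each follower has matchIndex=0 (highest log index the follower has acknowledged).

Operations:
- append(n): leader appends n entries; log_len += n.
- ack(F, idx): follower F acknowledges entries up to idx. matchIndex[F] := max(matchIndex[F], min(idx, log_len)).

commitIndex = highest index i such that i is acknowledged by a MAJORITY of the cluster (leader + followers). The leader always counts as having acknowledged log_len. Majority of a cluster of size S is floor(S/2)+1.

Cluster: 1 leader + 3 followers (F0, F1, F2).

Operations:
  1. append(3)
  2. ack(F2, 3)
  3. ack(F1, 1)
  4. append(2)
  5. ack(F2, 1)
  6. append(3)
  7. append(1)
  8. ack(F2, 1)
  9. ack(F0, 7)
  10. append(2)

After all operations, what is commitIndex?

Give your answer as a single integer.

Answer: 3

Derivation:
Op 1: append 3 -> log_len=3
Op 2: F2 acks idx 3 -> match: F0=0 F1=0 F2=3; commitIndex=0
Op 3: F1 acks idx 1 -> match: F0=0 F1=1 F2=3; commitIndex=1
Op 4: append 2 -> log_len=5
Op 5: F2 acks idx 1 -> match: F0=0 F1=1 F2=3; commitIndex=1
Op 6: append 3 -> log_len=8
Op 7: append 1 -> log_len=9
Op 8: F2 acks idx 1 -> match: F0=0 F1=1 F2=3; commitIndex=1
Op 9: F0 acks idx 7 -> match: F0=7 F1=1 F2=3; commitIndex=3
Op 10: append 2 -> log_len=11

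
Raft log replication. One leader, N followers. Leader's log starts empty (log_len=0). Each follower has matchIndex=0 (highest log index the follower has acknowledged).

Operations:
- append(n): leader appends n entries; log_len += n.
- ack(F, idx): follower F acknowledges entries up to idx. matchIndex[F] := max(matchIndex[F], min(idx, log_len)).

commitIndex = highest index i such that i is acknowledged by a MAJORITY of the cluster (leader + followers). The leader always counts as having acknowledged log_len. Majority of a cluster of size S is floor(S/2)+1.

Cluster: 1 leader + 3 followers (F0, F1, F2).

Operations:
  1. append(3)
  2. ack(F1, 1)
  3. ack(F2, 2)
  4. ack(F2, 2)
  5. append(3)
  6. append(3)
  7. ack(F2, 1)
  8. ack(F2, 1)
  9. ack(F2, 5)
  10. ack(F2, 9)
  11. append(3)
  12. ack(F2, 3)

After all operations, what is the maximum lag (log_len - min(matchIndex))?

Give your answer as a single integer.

Answer: 12

Derivation:
Op 1: append 3 -> log_len=3
Op 2: F1 acks idx 1 -> match: F0=0 F1=1 F2=0; commitIndex=0
Op 3: F2 acks idx 2 -> match: F0=0 F1=1 F2=2; commitIndex=1
Op 4: F2 acks idx 2 -> match: F0=0 F1=1 F2=2; commitIndex=1
Op 5: append 3 -> log_len=6
Op 6: append 3 -> log_len=9
Op 7: F2 acks idx 1 -> match: F0=0 F1=1 F2=2; commitIndex=1
Op 8: F2 acks idx 1 -> match: F0=0 F1=1 F2=2; commitIndex=1
Op 9: F2 acks idx 5 -> match: F0=0 F1=1 F2=5; commitIndex=1
Op 10: F2 acks idx 9 -> match: F0=0 F1=1 F2=9; commitIndex=1
Op 11: append 3 -> log_len=12
Op 12: F2 acks idx 3 -> match: F0=0 F1=1 F2=9; commitIndex=1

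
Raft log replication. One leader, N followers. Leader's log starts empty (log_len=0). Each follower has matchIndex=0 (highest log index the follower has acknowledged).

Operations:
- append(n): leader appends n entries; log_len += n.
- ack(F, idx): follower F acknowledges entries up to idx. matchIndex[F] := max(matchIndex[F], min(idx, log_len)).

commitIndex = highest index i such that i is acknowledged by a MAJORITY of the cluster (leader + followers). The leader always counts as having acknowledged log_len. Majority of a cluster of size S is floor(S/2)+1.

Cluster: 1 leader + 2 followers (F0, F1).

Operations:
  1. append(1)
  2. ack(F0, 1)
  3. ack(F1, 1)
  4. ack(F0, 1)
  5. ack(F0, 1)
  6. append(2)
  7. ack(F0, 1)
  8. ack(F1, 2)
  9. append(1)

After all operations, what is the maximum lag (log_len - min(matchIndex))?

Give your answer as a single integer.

Op 1: append 1 -> log_len=1
Op 2: F0 acks idx 1 -> match: F0=1 F1=0; commitIndex=1
Op 3: F1 acks idx 1 -> match: F0=1 F1=1; commitIndex=1
Op 4: F0 acks idx 1 -> match: F0=1 F1=1; commitIndex=1
Op 5: F0 acks idx 1 -> match: F0=1 F1=1; commitIndex=1
Op 6: append 2 -> log_len=3
Op 7: F0 acks idx 1 -> match: F0=1 F1=1; commitIndex=1
Op 8: F1 acks idx 2 -> match: F0=1 F1=2; commitIndex=2
Op 9: append 1 -> log_len=4

Answer: 3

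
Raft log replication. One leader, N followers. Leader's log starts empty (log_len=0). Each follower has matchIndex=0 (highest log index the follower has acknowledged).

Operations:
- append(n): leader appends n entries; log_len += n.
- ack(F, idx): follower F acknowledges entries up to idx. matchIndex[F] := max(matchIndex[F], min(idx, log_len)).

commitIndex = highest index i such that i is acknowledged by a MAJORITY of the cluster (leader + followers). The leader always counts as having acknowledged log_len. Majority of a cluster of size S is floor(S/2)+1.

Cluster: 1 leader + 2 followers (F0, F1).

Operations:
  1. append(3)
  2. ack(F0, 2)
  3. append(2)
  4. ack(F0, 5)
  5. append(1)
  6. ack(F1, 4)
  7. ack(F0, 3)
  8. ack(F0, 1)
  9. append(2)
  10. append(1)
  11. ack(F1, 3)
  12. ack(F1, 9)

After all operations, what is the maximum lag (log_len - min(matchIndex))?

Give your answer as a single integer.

Op 1: append 3 -> log_len=3
Op 2: F0 acks idx 2 -> match: F0=2 F1=0; commitIndex=2
Op 3: append 2 -> log_len=5
Op 4: F0 acks idx 5 -> match: F0=5 F1=0; commitIndex=5
Op 5: append 1 -> log_len=6
Op 6: F1 acks idx 4 -> match: F0=5 F1=4; commitIndex=5
Op 7: F0 acks idx 3 -> match: F0=5 F1=4; commitIndex=5
Op 8: F0 acks idx 1 -> match: F0=5 F1=4; commitIndex=5
Op 9: append 2 -> log_len=8
Op 10: append 1 -> log_len=9
Op 11: F1 acks idx 3 -> match: F0=5 F1=4; commitIndex=5
Op 12: F1 acks idx 9 -> match: F0=5 F1=9; commitIndex=9

Answer: 4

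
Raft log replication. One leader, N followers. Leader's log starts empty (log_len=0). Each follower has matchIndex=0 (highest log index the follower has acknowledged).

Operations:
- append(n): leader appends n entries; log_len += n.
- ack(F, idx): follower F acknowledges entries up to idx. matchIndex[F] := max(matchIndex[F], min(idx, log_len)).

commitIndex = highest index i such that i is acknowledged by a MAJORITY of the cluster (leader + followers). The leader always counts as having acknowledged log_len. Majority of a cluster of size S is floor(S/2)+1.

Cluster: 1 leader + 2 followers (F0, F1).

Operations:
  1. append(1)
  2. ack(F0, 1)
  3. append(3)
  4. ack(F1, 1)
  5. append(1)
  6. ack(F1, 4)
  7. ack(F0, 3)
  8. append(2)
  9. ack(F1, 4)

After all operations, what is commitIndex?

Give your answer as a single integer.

Op 1: append 1 -> log_len=1
Op 2: F0 acks idx 1 -> match: F0=1 F1=0; commitIndex=1
Op 3: append 3 -> log_len=4
Op 4: F1 acks idx 1 -> match: F0=1 F1=1; commitIndex=1
Op 5: append 1 -> log_len=5
Op 6: F1 acks idx 4 -> match: F0=1 F1=4; commitIndex=4
Op 7: F0 acks idx 3 -> match: F0=3 F1=4; commitIndex=4
Op 8: append 2 -> log_len=7
Op 9: F1 acks idx 4 -> match: F0=3 F1=4; commitIndex=4

Answer: 4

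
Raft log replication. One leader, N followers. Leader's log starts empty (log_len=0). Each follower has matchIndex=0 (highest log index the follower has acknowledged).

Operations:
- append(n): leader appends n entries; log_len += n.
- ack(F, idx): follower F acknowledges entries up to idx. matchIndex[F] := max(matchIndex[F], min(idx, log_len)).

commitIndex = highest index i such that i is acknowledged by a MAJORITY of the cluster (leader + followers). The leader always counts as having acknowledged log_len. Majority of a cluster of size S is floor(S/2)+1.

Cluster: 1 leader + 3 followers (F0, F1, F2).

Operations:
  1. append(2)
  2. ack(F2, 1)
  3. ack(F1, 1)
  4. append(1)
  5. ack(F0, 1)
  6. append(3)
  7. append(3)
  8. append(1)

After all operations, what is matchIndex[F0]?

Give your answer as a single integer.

Op 1: append 2 -> log_len=2
Op 2: F2 acks idx 1 -> match: F0=0 F1=0 F2=1; commitIndex=0
Op 3: F1 acks idx 1 -> match: F0=0 F1=1 F2=1; commitIndex=1
Op 4: append 1 -> log_len=3
Op 5: F0 acks idx 1 -> match: F0=1 F1=1 F2=1; commitIndex=1
Op 6: append 3 -> log_len=6
Op 7: append 3 -> log_len=9
Op 8: append 1 -> log_len=10

Answer: 1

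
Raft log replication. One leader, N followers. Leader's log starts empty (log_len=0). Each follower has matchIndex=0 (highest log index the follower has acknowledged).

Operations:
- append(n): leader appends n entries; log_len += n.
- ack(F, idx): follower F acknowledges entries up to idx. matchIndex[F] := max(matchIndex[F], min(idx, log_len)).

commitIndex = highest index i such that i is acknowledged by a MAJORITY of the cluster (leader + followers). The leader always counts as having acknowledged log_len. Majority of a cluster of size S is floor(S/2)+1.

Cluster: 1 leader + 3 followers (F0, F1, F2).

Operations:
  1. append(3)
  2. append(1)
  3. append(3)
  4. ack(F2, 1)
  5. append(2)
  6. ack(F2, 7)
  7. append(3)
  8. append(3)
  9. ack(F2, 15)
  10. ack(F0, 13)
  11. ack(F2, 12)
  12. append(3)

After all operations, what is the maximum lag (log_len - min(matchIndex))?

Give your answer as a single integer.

Op 1: append 3 -> log_len=3
Op 2: append 1 -> log_len=4
Op 3: append 3 -> log_len=7
Op 4: F2 acks idx 1 -> match: F0=0 F1=0 F2=1; commitIndex=0
Op 5: append 2 -> log_len=9
Op 6: F2 acks idx 7 -> match: F0=0 F1=0 F2=7; commitIndex=0
Op 7: append 3 -> log_len=12
Op 8: append 3 -> log_len=15
Op 9: F2 acks idx 15 -> match: F0=0 F1=0 F2=15; commitIndex=0
Op 10: F0 acks idx 13 -> match: F0=13 F1=0 F2=15; commitIndex=13
Op 11: F2 acks idx 12 -> match: F0=13 F1=0 F2=15; commitIndex=13
Op 12: append 3 -> log_len=18

Answer: 18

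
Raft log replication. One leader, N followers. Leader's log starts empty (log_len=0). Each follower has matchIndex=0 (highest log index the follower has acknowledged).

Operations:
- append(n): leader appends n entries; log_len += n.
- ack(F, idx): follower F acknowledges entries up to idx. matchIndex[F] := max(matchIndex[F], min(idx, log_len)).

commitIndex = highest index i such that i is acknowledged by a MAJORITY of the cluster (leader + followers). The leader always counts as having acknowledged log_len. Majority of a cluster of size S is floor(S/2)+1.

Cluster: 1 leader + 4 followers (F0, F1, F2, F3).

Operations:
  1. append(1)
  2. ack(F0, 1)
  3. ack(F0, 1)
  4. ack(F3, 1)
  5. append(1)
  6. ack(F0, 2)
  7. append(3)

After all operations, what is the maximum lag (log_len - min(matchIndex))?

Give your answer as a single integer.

Op 1: append 1 -> log_len=1
Op 2: F0 acks idx 1 -> match: F0=1 F1=0 F2=0 F3=0; commitIndex=0
Op 3: F0 acks idx 1 -> match: F0=1 F1=0 F2=0 F3=0; commitIndex=0
Op 4: F3 acks idx 1 -> match: F0=1 F1=0 F2=0 F3=1; commitIndex=1
Op 5: append 1 -> log_len=2
Op 6: F0 acks idx 2 -> match: F0=2 F1=0 F2=0 F3=1; commitIndex=1
Op 7: append 3 -> log_len=5

Answer: 5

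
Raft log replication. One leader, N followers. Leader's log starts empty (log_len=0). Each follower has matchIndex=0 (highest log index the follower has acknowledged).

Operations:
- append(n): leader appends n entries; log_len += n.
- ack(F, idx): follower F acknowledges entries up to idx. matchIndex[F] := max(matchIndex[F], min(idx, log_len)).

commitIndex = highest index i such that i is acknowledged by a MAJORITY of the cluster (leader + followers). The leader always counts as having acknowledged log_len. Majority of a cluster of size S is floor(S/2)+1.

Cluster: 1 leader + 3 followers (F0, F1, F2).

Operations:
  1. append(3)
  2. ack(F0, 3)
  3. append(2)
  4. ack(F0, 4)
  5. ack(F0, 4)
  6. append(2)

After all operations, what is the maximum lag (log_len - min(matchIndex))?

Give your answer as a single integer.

Answer: 7

Derivation:
Op 1: append 3 -> log_len=3
Op 2: F0 acks idx 3 -> match: F0=3 F1=0 F2=0; commitIndex=0
Op 3: append 2 -> log_len=5
Op 4: F0 acks idx 4 -> match: F0=4 F1=0 F2=0; commitIndex=0
Op 5: F0 acks idx 4 -> match: F0=4 F1=0 F2=0; commitIndex=0
Op 6: append 2 -> log_len=7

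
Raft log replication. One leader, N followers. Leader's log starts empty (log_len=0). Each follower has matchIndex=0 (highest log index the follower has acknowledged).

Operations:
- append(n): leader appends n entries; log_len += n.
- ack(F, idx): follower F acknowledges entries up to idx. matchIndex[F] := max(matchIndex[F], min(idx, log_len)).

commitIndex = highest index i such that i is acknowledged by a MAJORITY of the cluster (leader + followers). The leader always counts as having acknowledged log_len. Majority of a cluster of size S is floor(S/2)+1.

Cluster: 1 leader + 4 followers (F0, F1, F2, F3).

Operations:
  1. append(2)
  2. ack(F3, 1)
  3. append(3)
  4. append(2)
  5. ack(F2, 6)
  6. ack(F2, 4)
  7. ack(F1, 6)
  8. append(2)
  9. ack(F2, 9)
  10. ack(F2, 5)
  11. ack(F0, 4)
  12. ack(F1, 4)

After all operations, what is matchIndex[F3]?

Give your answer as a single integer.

Answer: 1

Derivation:
Op 1: append 2 -> log_len=2
Op 2: F3 acks idx 1 -> match: F0=0 F1=0 F2=0 F3=1; commitIndex=0
Op 3: append 3 -> log_len=5
Op 4: append 2 -> log_len=7
Op 5: F2 acks idx 6 -> match: F0=0 F1=0 F2=6 F3=1; commitIndex=1
Op 6: F2 acks idx 4 -> match: F0=0 F1=0 F2=6 F3=1; commitIndex=1
Op 7: F1 acks idx 6 -> match: F0=0 F1=6 F2=6 F3=1; commitIndex=6
Op 8: append 2 -> log_len=9
Op 9: F2 acks idx 9 -> match: F0=0 F1=6 F2=9 F3=1; commitIndex=6
Op 10: F2 acks idx 5 -> match: F0=0 F1=6 F2=9 F3=1; commitIndex=6
Op 11: F0 acks idx 4 -> match: F0=4 F1=6 F2=9 F3=1; commitIndex=6
Op 12: F1 acks idx 4 -> match: F0=4 F1=6 F2=9 F3=1; commitIndex=6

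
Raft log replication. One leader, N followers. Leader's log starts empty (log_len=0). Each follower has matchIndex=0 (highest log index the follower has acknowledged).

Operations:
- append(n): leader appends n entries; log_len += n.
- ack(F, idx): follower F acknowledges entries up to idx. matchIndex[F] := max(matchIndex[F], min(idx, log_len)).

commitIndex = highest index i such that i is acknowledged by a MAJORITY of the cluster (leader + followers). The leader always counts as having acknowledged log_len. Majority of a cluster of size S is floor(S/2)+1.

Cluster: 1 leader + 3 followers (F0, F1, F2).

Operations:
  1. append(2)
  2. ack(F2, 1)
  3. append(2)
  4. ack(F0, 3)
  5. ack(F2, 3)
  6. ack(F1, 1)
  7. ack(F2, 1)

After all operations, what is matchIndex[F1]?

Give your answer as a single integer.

Op 1: append 2 -> log_len=2
Op 2: F2 acks idx 1 -> match: F0=0 F1=0 F2=1; commitIndex=0
Op 3: append 2 -> log_len=4
Op 4: F0 acks idx 3 -> match: F0=3 F1=0 F2=1; commitIndex=1
Op 5: F2 acks idx 3 -> match: F0=3 F1=0 F2=3; commitIndex=3
Op 6: F1 acks idx 1 -> match: F0=3 F1=1 F2=3; commitIndex=3
Op 7: F2 acks idx 1 -> match: F0=3 F1=1 F2=3; commitIndex=3

Answer: 1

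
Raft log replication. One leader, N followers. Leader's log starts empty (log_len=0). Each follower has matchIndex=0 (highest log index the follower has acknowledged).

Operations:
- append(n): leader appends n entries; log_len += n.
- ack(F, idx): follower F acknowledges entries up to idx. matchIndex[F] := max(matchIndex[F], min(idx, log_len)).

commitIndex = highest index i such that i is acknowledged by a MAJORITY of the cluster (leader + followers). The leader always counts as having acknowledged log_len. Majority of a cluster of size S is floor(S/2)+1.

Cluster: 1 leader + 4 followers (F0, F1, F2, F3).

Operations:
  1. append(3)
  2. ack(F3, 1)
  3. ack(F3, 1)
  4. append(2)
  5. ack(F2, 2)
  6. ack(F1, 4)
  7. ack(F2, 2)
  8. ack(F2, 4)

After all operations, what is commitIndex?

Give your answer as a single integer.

Op 1: append 3 -> log_len=3
Op 2: F3 acks idx 1 -> match: F0=0 F1=0 F2=0 F3=1; commitIndex=0
Op 3: F3 acks idx 1 -> match: F0=0 F1=0 F2=0 F3=1; commitIndex=0
Op 4: append 2 -> log_len=5
Op 5: F2 acks idx 2 -> match: F0=0 F1=0 F2=2 F3=1; commitIndex=1
Op 6: F1 acks idx 4 -> match: F0=0 F1=4 F2=2 F3=1; commitIndex=2
Op 7: F2 acks idx 2 -> match: F0=0 F1=4 F2=2 F3=1; commitIndex=2
Op 8: F2 acks idx 4 -> match: F0=0 F1=4 F2=4 F3=1; commitIndex=4

Answer: 4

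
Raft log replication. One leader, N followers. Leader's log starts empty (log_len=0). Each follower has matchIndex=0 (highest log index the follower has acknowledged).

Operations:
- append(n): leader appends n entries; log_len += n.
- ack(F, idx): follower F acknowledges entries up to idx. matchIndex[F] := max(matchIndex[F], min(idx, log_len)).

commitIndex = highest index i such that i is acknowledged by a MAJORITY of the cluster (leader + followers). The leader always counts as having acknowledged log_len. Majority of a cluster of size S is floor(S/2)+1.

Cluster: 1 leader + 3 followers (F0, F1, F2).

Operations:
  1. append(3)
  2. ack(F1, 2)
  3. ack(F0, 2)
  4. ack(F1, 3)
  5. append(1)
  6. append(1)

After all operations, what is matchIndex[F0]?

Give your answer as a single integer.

Answer: 2

Derivation:
Op 1: append 3 -> log_len=3
Op 2: F1 acks idx 2 -> match: F0=0 F1=2 F2=0; commitIndex=0
Op 3: F0 acks idx 2 -> match: F0=2 F1=2 F2=0; commitIndex=2
Op 4: F1 acks idx 3 -> match: F0=2 F1=3 F2=0; commitIndex=2
Op 5: append 1 -> log_len=4
Op 6: append 1 -> log_len=5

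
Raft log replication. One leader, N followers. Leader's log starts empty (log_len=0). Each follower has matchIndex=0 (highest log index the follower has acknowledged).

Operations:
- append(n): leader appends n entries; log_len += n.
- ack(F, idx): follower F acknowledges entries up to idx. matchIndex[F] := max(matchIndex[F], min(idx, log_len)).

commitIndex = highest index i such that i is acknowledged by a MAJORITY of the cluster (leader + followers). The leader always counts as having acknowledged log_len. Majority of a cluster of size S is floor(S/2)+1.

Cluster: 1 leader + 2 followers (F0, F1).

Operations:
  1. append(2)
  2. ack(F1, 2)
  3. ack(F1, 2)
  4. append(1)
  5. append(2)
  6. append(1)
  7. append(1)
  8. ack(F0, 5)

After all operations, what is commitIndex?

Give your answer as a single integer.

Answer: 5

Derivation:
Op 1: append 2 -> log_len=2
Op 2: F1 acks idx 2 -> match: F0=0 F1=2; commitIndex=2
Op 3: F1 acks idx 2 -> match: F0=0 F1=2; commitIndex=2
Op 4: append 1 -> log_len=3
Op 5: append 2 -> log_len=5
Op 6: append 1 -> log_len=6
Op 7: append 1 -> log_len=7
Op 8: F0 acks idx 5 -> match: F0=5 F1=2; commitIndex=5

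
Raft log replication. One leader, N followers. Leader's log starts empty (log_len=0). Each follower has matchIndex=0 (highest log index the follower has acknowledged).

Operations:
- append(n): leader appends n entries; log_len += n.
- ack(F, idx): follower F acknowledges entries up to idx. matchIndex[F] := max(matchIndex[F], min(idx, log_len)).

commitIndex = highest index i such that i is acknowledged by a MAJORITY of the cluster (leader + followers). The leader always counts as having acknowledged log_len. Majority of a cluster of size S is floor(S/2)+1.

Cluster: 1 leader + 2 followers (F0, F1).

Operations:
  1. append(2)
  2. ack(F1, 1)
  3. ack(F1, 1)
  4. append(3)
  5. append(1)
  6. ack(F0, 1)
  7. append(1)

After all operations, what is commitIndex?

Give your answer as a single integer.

Answer: 1

Derivation:
Op 1: append 2 -> log_len=2
Op 2: F1 acks idx 1 -> match: F0=0 F1=1; commitIndex=1
Op 3: F1 acks idx 1 -> match: F0=0 F1=1; commitIndex=1
Op 4: append 3 -> log_len=5
Op 5: append 1 -> log_len=6
Op 6: F0 acks idx 1 -> match: F0=1 F1=1; commitIndex=1
Op 7: append 1 -> log_len=7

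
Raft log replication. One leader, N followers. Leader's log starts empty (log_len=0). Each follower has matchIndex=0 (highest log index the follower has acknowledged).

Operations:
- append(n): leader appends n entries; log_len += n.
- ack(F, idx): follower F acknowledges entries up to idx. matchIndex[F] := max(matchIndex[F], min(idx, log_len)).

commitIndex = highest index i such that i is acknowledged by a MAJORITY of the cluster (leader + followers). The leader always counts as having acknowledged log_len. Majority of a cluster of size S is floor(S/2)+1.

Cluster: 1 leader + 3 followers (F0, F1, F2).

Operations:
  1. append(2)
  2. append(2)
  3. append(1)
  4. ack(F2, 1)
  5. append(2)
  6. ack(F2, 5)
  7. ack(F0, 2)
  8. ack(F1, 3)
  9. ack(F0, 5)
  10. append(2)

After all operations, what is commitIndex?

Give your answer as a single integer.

Answer: 5

Derivation:
Op 1: append 2 -> log_len=2
Op 2: append 2 -> log_len=4
Op 3: append 1 -> log_len=5
Op 4: F2 acks idx 1 -> match: F0=0 F1=0 F2=1; commitIndex=0
Op 5: append 2 -> log_len=7
Op 6: F2 acks idx 5 -> match: F0=0 F1=0 F2=5; commitIndex=0
Op 7: F0 acks idx 2 -> match: F0=2 F1=0 F2=5; commitIndex=2
Op 8: F1 acks idx 3 -> match: F0=2 F1=3 F2=5; commitIndex=3
Op 9: F0 acks idx 5 -> match: F0=5 F1=3 F2=5; commitIndex=5
Op 10: append 2 -> log_len=9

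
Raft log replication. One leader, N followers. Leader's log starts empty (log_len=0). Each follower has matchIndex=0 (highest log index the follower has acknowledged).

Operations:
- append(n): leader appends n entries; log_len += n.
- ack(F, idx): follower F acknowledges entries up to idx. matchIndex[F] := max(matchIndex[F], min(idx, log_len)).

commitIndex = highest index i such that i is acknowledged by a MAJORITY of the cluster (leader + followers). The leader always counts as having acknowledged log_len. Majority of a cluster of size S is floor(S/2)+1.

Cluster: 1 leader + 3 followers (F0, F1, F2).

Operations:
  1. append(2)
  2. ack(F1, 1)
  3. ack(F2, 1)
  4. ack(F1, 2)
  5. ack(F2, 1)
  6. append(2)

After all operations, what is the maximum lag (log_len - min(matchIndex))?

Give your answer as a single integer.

Op 1: append 2 -> log_len=2
Op 2: F1 acks idx 1 -> match: F0=0 F1=1 F2=0; commitIndex=0
Op 3: F2 acks idx 1 -> match: F0=0 F1=1 F2=1; commitIndex=1
Op 4: F1 acks idx 2 -> match: F0=0 F1=2 F2=1; commitIndex=1
Op 5: F2 acks idx 1 -> match: F0=0 F1=2 F2=1; commitIndex=1
Op 6: append 2 -> log_len=4

Answer: 4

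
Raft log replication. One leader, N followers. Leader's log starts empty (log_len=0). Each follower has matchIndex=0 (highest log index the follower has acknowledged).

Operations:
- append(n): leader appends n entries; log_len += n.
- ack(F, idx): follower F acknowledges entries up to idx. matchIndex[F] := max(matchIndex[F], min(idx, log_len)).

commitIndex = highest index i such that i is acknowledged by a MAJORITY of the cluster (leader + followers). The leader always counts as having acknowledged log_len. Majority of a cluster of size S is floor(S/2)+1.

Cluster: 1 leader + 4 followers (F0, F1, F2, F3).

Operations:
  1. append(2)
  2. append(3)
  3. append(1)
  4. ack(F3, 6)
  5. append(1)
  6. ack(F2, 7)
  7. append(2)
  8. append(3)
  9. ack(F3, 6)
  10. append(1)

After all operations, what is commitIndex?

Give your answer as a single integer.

Answer: 6

Derivation:
Op 1: append 2 -> log_len=2
Op 2: append 3 -> log_len=5
Op 3: append 1 -> log_len=6
Op 4: F3 acks idx 6 -> match: F0=0 F1=0 F2=0 F3=6; commitIndex=0
Op 5: append 1 -> log_len=7
Op 6: F2 acks idx 7 -> match: F0=0 F1=0 F2=7 F3=6; commitIndex=6
Op 7: append 2 -> log_len=9
Op 8: append 3 -> log_len=12
Op 9: F3 acks idx 6 -> match: F0=0 F1=0 F2=7 F3=6; commitIndex=6
Op 10: append 1 -> log_len=13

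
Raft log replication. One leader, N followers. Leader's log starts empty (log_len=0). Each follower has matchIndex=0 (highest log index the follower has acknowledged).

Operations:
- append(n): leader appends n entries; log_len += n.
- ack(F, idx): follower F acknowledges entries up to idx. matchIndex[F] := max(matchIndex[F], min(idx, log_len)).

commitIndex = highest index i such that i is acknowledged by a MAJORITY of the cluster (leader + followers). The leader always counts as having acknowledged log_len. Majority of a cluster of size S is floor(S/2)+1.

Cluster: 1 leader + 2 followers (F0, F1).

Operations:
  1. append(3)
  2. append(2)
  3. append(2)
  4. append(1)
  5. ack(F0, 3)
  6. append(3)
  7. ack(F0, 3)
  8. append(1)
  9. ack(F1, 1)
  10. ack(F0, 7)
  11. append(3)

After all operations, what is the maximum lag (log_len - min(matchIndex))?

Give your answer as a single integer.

Answer: 14

Derivation:
Op 1: append 3 -> log_len=3
Op 2: append 2 -> log_len=5
Op 3: append 2 -> log_len=7
Op 4: append 1 -> log_len=8
Op 5: F0 acks idx 3 -> match: F0=3 F1=0; commitIndex=3
Op 6: append 3 -> log_len=11
Op 7: F0 acks idx 3 -> match: F0=3 F1=0; commitIndex=3
Op 8: append 1 -> log_len=12
Op 9: F1 acks idx 1 -> match: F0=3 F1=1; commitIndex=3
Op 10: F0 acks idx 7 -> match: F0=7 F1=1; commitIndex=7
Op 11: append 3 -> log_len=15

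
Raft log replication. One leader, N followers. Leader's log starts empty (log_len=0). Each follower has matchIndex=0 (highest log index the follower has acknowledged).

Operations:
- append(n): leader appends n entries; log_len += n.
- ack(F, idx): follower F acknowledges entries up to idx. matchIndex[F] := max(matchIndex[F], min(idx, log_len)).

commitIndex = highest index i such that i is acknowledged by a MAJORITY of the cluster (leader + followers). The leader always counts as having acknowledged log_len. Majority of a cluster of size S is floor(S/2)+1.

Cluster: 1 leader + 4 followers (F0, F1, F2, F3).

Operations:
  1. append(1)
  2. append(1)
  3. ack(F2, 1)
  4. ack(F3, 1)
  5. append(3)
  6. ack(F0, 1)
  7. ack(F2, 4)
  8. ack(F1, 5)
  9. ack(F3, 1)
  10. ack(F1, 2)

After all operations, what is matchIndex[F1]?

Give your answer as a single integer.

Answer: 5

Derivation:
Op 1: append 1 -> log_len=1
Op 2: append 1 -> log_len=2
Op 3: F2 acks idx 1 -> match: F0=0 F1=0 F2=1 F3=0; commitIndex=0
Op 4: F3 acks idx 1 -> match: F0=0 F1=0 F2=1 F3=1; commitIndex=1
Op 5: append 3 -> log_len=5
Op 6: F0 acks idx 1 -> match: F0=1 F1=0 F2=1 F3=1; commitIndex=1
Op 7: F2 acks idx 4 -> match: F0=1 F1=0 F2=4 F3=1; commitIndex=1
Op 8: F1 acks idx 5 -> match: F0=1 F1=5 F2=4 F3=1; commitIndex=4
Op 9: F3 acks idx 1 -> match: F0=1 F1=5 F2=4 F3=1; commitIndex=4
Op 10: F1 acks idx 2 -> match: F0=1 F1=5 F2=4 F3=1; commitIndex=4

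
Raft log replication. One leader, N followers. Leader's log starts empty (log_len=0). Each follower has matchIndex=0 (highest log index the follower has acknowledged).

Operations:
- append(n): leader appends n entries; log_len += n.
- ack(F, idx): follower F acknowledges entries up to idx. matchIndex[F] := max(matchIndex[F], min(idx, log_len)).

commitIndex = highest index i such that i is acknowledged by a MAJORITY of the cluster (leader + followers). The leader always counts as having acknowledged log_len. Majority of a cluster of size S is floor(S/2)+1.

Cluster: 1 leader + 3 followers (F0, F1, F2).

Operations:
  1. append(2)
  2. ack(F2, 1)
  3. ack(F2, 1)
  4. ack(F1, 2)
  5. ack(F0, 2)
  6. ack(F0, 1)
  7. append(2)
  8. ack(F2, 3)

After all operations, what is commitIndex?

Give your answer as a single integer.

Op 1: append 2 -> log_len=2
Op 2: F2 acks idx 1 -> match: F0=0 F1=0 F2=1; commitIndex=0
Op 3: F2 acks idx 1 -> match: F0=0 F1=0 F2=1; commitIndex=0
Op 4: F1 acks idx 2 -> match: F0=0 F1=2 F2=1; commitIndex=1
Op 5: F0 acks idx 2 -> match: F0=2 F1=2 F2=1; commitIndex=2
Op 6: F0 acks idx 1 -> match: F0=2 F1=2 F2=1; commitIndex=2
Op 7: append 2 -> log_len=4
Op 8: F2 acks idx 3 -> match: F0=2 F1=2 F2=3; commitIndex=2

Answer: 2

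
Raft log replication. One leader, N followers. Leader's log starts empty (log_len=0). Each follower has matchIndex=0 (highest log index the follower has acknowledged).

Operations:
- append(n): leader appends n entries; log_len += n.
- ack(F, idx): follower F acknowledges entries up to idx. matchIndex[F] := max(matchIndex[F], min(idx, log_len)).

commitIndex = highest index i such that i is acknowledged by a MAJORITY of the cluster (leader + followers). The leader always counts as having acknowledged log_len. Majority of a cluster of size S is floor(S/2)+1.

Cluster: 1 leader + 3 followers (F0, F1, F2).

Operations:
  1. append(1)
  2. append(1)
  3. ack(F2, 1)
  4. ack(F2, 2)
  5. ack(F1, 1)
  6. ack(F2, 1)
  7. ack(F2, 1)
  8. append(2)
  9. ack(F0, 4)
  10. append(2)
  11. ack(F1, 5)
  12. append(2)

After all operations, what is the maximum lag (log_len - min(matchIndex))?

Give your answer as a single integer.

Answer: 6

Derivation:
Op 1: append 1 -> log_len=1
Op 2: append 1 -> log_len=2
Op 3: F2 acks idx 1 -> match: F0=0 F1=0 F2=1; commitIndex=0
Op 4: F2 acks idx 2 -> match: F0=0 F1=0 F2=2; commitIndex=0
Op 5: F1 acks idx 1 -> match: F0=0 F1=1 F2=2; commitIndex=1
Op 6: F2 acks idx 1 -> match: F0=0 F1=1 F2=2; commitIndex=1
Op 7: F2 acks idx 1 -> match: F0=0 F1=1 F2=2; commitIndex=1
Op 8: append 2 -> log_len=4
Op 9: F0 acks idx 4 -> match: F0=4 F1=1 F2=2; commitIndex=2
Op 10: append 2 -> log_len=6
Op 11: F1 acks idx 5 -> match: F0=4 F1=5 F2=2; commitIndex=4
Op 12: append 2 -> log_len=8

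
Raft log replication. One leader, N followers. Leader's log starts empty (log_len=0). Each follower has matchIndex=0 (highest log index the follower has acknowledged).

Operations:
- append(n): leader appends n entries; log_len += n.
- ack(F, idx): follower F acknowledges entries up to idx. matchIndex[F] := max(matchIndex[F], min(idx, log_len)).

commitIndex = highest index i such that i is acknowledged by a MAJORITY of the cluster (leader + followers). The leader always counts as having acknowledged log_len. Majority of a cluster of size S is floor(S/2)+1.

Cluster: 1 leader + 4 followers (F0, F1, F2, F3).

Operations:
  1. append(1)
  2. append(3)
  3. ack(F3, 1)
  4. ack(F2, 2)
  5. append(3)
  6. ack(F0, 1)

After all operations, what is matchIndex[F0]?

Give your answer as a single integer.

Op 1: append 1 -> log_len=1
Op 2: append 3 -> log_len=4
Op 3: F3 acks idx 1 -> match: F0=0 F1=0 F2=0 F3=1; commitIndex=0
Op 4: F2 acks idx 2 -> match: F0=0 F1=0 F2=2 F3=1; commitIndex=1
Op 5: append 3 -> log_len=7
Op 6: F0 acks idx 1 -> match: F0=1 F1=0 F2=2 F3=1; commitIndex=1

Answer: 1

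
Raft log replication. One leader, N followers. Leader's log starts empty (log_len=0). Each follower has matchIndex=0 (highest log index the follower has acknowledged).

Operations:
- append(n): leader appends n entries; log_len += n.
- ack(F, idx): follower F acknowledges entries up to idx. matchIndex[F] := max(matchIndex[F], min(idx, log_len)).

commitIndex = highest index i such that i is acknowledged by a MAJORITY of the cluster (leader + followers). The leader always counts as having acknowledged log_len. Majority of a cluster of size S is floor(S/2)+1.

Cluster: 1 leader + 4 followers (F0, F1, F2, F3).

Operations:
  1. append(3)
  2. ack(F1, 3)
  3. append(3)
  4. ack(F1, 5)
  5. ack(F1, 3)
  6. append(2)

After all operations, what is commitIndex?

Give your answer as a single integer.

Op 1: append 3 -> log_len=3
Op 2: F1 acks idx 3 -> match: F0=0 F1=3 F2=0 F3=0; commitIndex=0
Op 3: append 3 -> log_len=6
Op 4: F1 acks idx 5 -> match: F0=0 F1=5 F2=0 F3=0; commitIndex=0
Op 5: F1 acks idx 3 -> match: F0=0 F1=5 F2=0 F3=0; commitIndex=0
Op 6: append 2 -> log_len=8

Answer: 0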